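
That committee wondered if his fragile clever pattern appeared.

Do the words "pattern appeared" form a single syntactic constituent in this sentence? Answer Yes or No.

The sequence begins inside the noun phrase "his fragile clever pattern" and ends inside the verb phrase "appeared"; it crosses a phrase boundary, so no single node in the tree spans exactly those words.

No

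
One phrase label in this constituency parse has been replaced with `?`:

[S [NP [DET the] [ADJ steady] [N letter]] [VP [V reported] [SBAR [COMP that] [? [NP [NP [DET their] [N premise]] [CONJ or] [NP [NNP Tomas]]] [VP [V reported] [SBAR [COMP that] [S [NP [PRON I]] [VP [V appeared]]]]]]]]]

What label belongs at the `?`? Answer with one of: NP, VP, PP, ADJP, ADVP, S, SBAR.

S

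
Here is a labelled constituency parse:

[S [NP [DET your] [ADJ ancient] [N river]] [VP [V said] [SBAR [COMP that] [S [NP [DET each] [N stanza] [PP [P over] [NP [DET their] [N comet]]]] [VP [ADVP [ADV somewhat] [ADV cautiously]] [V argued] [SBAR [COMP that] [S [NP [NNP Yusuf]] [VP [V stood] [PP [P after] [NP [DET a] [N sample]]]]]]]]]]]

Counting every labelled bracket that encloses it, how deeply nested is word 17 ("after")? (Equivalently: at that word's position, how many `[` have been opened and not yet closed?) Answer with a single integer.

Counting open brackets not yet closed at "after": [S [VP [SBAR [S [VP [SBAR [S [VP [PP [P = 10.

10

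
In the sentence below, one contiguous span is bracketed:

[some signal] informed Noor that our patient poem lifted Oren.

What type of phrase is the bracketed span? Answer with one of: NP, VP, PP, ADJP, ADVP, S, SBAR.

NP

"signal" is the head of the bracketed span, so the span is a noun phrase: NP.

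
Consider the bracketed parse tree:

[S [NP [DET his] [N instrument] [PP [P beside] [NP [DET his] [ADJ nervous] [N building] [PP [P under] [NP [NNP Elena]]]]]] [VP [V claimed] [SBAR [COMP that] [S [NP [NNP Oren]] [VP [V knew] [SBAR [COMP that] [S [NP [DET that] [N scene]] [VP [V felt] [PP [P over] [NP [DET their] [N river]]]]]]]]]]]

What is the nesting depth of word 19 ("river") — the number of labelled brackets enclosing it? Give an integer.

Path from the root down to the word: S → VP → SBAR → S → VP → SBAR → S → VP → PP → NP → N. That is 11 enclosing brackets.

11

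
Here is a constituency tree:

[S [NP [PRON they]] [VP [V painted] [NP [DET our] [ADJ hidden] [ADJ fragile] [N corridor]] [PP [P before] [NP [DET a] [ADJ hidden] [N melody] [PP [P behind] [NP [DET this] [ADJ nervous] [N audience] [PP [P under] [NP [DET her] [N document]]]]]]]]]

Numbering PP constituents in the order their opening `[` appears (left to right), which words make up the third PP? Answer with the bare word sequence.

under her document

In left-to-right order the PP constituents are "before a hidden melody behind this nervous audience under her document"; "behind this nervous audience under her document"; "under her document". Number 3 is "under her document".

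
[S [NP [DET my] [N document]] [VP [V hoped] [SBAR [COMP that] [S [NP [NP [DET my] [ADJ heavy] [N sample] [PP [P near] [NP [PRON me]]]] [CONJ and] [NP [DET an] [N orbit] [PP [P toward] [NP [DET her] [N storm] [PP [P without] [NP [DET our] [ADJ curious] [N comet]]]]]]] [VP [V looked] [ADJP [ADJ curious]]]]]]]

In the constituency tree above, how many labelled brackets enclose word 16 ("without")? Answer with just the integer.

Path from the root down to the word: S → VP → SBAR → S → NP → NP → PP → NP → PP → P. That is 10 enclosing brackets.

10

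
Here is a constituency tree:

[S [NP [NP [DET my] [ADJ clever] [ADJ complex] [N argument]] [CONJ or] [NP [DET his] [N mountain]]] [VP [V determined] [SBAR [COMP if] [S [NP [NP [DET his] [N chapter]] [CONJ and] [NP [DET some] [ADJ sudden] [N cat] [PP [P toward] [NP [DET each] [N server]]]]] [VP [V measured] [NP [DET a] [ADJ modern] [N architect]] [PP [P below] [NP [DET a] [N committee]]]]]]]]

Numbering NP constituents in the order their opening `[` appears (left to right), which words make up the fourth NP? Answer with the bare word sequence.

The NP opening brackets appear, in order, over: "my clever complex argument or his mountain"; "my clever complex argument"; "his mountain"; "his chapter and some sudden cat toward each server"; "his chapter"; "some sudden cat toward each server"; "each server"; "a modern architect"; "a committee". The fourth one spans "his chapter and some sudden cat toward each server".

his chapter and some sudden cat toward each server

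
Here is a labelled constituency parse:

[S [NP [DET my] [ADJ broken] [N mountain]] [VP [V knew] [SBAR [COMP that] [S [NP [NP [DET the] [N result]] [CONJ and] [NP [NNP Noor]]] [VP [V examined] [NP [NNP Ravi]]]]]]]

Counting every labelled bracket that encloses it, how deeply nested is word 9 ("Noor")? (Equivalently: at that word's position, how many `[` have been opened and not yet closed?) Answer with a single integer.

7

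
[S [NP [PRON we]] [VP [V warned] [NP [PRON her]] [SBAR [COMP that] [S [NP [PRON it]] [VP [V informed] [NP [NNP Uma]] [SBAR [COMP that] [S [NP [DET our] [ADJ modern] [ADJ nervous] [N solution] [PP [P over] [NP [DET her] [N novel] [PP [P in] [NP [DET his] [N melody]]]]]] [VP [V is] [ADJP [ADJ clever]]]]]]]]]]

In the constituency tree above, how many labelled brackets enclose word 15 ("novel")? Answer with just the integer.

11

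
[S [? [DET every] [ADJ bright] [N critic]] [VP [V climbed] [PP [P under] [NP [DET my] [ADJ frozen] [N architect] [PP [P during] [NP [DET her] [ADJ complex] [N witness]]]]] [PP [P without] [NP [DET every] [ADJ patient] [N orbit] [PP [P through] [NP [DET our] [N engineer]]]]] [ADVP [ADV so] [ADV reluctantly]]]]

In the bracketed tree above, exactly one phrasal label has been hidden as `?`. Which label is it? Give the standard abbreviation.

A constituent whose immediate children are DET 'every', ADJ 'bright', N 'critic' is a noun phrase: NP.

NP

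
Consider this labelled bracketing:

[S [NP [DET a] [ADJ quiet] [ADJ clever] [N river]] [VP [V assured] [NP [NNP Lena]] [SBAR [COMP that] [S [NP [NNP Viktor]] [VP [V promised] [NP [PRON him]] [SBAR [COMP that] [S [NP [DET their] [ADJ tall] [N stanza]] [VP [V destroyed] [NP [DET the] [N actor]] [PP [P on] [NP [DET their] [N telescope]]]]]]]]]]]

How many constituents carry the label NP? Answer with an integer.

7

Listing each NP by its span: [NP a quiet clever river]; [NP Lena]; [NP Viktor]; [NP him]; [NP their tall stanza]; [NP the actor] … — that makes 7.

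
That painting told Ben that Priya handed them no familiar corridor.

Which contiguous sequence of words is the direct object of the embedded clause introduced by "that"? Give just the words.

no familiar corridor

The verb of the embedded clause introduced by "that" is "handed"; its direct object is the NP "no familiar corridor".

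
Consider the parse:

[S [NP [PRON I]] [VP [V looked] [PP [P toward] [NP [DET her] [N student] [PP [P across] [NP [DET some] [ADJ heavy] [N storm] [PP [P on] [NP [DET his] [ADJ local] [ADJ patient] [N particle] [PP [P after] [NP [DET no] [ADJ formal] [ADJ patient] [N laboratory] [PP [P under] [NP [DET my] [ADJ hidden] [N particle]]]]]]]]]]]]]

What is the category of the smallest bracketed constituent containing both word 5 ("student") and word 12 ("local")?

The smallest bracket enclosing both words is [NP her student across some heavy storm on his local patient particle after no formal patient laboratory under my hidden particle], so the label is NP.

NP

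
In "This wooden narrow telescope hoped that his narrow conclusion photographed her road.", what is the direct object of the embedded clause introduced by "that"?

Within the embedded clause introduced by "that", the direct object of "photographed" is "her road".

her road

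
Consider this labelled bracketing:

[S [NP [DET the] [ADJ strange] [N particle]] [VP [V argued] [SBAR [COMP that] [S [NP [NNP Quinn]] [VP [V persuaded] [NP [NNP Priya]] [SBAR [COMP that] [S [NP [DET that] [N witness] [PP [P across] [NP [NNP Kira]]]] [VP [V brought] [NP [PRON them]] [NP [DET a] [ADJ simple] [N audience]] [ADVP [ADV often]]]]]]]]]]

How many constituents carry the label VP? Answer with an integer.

Listing each VP by its span: [VP argued that Quinn persuaded Priya that that witness across Kira brought them a simple audience often]; [VP persuaded Priya that that witness across Kira brought them a simple audience often]; [VP brought them a simple audience often] — that makes 3.

3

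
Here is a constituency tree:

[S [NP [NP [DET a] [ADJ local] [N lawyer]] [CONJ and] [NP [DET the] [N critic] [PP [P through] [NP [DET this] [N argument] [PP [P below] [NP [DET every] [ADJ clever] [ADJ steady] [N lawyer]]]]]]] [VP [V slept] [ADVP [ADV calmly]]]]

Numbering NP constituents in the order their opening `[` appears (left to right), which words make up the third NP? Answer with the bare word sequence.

In left-to-right order the NP constituents are "a local lawyer and the critic through this argument below every clever steady lawyer"; "a local lawyer"; "the critic through this argument below every clever steady lawyer"; "this argument below every clever steady lawyer"; "every clever steady lawyer". Number 3 is "the critic through this argument below every clever steady lawyer".

the critic through this argument below every clever steady lawyer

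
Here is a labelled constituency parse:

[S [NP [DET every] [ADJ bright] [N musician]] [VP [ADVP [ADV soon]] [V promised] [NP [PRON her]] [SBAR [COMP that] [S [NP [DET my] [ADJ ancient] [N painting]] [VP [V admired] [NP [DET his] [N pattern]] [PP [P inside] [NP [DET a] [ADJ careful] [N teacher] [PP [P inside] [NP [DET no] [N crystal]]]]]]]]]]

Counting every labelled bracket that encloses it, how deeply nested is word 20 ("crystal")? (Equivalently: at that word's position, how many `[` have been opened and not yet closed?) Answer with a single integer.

10

The word sits inside N, which is inside NP, inside PP, inside NP, inside PP, inside VP, inside S, inside SBAR, inside VP, inside S — 10 brackets in all.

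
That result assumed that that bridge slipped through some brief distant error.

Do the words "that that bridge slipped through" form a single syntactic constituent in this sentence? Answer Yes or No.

No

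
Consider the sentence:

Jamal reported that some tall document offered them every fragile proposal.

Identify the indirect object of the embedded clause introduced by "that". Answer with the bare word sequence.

Within the embedded clause introduced by "that", the indirect object of "offered" is "them".

them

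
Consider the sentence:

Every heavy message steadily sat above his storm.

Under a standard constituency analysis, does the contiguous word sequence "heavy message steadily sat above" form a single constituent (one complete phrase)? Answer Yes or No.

No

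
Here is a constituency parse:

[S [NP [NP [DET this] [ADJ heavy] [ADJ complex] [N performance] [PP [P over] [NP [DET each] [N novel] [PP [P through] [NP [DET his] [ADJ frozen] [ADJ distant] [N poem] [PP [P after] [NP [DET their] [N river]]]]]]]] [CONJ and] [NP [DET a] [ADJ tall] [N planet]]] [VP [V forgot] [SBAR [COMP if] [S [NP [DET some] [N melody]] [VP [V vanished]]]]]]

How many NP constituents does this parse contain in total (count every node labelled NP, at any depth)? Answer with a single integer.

7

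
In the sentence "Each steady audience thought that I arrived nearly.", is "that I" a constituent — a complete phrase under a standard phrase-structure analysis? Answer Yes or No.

The sequence begins inside the complementizer "that" and ends inside the clause "I arrived nearly"; it crosses a phrase boundary, so no single node in the tree spans exactly those words.

No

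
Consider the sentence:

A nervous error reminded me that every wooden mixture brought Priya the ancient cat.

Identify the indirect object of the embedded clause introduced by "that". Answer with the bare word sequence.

Within the embedded clause introduced by "that", the indirect object of "brought" is "Priya".

Priya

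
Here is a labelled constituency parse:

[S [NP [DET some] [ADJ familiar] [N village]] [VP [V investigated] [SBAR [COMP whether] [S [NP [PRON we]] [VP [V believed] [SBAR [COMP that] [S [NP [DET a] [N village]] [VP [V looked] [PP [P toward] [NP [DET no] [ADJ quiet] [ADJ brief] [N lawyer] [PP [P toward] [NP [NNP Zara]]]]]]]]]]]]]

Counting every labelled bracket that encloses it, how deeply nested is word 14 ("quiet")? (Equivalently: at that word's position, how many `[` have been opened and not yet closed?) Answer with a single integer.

11

The word sits inside ADJ, which is inside NP, inside PP, inside VP, inside S, inside SBAR, inside VP, inside S, inside SBAR, inside VP, inside S — 11 brackets in all.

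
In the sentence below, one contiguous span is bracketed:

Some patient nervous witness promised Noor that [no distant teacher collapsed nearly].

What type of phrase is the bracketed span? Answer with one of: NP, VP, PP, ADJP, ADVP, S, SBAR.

S

"collapsed" is the head of the bracketed span, so the span is a clause: S.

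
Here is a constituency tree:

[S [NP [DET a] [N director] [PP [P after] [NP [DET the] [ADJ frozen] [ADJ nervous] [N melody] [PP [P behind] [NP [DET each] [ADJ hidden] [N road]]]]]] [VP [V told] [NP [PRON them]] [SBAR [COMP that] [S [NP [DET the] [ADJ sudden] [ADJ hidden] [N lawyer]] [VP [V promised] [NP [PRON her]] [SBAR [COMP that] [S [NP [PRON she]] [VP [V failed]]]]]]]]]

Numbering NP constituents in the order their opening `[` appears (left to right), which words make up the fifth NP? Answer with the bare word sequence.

the sudden hidden lawyer

Opening `[NP` markers occur at word positions 1, 4, 9, 13, 15, 20, 22; the fifth of these opens the constituent [NP the sudden hidden lawyer].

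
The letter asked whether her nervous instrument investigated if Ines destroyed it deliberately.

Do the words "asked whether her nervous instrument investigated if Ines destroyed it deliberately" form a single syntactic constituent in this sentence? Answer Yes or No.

Yes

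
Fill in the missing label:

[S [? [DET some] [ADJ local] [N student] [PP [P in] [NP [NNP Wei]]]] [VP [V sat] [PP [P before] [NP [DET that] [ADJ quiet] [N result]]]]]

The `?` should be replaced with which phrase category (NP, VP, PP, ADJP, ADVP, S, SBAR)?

NP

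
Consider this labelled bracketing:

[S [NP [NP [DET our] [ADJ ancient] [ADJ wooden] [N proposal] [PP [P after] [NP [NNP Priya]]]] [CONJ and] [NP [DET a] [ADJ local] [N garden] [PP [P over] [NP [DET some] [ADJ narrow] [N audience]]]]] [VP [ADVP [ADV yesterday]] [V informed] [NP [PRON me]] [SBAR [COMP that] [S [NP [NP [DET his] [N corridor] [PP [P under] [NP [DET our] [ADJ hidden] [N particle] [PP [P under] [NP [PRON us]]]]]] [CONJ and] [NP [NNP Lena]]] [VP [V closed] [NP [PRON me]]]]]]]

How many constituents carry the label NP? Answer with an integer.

12

The NP constituents are: [NP our ancient wooden proposal after Priya and a local garden over some narrow audience]; [NP our ancient wooden proposal after Priya]; [NP Priya]; [NP a local garden over some narrow audience]; [NP some narrow audience]; [NP me] …. Total: 12.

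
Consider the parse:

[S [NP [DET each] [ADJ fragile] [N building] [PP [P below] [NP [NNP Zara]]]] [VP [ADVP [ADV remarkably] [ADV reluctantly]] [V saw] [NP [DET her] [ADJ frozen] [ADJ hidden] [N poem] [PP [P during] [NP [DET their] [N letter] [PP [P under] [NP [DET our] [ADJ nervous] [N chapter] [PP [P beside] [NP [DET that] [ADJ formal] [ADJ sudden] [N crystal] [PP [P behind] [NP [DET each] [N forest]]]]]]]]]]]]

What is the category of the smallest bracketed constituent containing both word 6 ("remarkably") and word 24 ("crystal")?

Both words fall inside [VP remarkably reluctantly saw her frozen hidden poem during their letter under our nervous chapter beside that formal sudden crystal behind each forest] (words 6–27), and no smaller constituent contains them both. Label: VP.

VP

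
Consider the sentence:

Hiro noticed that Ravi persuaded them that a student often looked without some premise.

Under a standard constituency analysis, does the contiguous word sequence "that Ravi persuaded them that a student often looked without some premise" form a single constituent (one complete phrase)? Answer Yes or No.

Yes

"that Ravi persuaded them that a student often looked without some premise" is exactly the subordinate clause [SBAR that Ravi persuaded them that a student often looked without some premise], a complete constituent.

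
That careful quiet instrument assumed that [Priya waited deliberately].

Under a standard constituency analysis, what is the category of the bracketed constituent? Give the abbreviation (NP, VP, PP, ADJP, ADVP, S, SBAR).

S

"waited" is the head of the bracketed span, so the span is a clause: S.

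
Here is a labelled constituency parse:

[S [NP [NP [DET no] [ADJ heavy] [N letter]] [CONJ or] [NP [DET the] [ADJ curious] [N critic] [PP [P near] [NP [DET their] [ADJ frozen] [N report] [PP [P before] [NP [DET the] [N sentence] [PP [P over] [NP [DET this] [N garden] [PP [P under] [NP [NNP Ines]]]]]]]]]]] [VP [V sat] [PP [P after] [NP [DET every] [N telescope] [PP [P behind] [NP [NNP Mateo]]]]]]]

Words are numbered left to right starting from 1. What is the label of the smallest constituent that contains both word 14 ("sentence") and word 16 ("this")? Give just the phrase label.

The smallest bracket enclosing both words is [NP the sentence over this garden under Ines], so the label is NP.

NP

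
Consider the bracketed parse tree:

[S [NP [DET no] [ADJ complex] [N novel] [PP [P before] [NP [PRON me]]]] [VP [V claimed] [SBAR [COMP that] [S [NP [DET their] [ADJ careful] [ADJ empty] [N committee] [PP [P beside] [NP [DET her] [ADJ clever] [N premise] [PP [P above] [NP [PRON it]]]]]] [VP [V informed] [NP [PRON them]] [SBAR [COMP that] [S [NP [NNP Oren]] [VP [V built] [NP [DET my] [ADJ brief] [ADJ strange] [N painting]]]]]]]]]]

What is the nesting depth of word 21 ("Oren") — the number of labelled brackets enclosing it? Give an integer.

9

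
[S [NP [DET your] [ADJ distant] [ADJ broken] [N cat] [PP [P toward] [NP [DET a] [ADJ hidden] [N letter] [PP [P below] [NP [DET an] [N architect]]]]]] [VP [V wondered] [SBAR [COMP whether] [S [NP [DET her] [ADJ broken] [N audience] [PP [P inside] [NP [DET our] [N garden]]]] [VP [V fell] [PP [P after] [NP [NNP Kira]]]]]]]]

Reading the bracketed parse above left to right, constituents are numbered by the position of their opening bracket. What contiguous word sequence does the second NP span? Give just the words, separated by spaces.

In left-to-right order the NP constituents are "your distant broken cat toward a hidden letter below an architect"; "a hidden letter below an architect"; "an architect"; "her broken audience inside our garden"; "our garden"; "Kira". Number 2 is "a hidden letter below an architect".

a hidden letter below an architect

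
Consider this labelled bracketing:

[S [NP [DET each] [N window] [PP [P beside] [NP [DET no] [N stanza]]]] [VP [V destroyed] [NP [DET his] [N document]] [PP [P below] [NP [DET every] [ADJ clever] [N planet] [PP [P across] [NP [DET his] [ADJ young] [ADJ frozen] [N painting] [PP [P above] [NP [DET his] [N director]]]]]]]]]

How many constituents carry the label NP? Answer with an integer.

6

Scanning left to right, an opening `[NP` appears at word positions 1, 4, 7, 10, 14, 19 — 6 in total.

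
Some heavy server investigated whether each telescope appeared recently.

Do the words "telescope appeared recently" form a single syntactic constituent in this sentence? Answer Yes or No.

No

The smallest constituent containing the whole sequence is the clause [S each telescope appeared recently], but the sequence is only part of it — it straddles the boundary between noun phrase "each telescope" and verb phrase "appeared recently".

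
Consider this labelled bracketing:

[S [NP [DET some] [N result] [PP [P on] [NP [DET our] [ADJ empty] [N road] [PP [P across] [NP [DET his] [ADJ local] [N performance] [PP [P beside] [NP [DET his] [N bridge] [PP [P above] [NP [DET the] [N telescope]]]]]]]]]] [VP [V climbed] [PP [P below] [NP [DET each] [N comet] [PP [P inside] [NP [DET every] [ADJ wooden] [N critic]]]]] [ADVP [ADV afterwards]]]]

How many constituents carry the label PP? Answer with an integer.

Scanning left to right, an opening `[PP` appears at word positions 3, 7, 11, 14, 18, 21 — 6 in total.

6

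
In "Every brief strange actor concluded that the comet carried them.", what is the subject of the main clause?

every brief strange actor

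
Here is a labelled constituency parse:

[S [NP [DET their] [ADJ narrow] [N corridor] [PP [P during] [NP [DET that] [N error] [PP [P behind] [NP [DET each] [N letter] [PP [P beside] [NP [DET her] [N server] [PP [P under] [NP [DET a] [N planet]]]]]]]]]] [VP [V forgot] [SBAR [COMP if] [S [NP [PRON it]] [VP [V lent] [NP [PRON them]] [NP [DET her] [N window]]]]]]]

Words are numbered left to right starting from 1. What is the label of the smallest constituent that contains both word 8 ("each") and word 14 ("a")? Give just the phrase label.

NP

The smallest bracket enclosing both words is [NP each letter beside her server under a planet], so the label is NP.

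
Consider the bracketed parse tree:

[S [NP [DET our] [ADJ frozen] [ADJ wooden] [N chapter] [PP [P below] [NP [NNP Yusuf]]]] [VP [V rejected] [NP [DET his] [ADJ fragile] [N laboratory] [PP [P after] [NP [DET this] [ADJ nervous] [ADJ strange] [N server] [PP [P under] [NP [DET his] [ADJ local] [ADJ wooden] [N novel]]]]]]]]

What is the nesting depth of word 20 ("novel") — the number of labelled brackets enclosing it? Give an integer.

8

The word sits inside N, which is inside NP, inside PP, inside NP, inside PP, inside NP, inside VP, inside S — 8 brackets in all.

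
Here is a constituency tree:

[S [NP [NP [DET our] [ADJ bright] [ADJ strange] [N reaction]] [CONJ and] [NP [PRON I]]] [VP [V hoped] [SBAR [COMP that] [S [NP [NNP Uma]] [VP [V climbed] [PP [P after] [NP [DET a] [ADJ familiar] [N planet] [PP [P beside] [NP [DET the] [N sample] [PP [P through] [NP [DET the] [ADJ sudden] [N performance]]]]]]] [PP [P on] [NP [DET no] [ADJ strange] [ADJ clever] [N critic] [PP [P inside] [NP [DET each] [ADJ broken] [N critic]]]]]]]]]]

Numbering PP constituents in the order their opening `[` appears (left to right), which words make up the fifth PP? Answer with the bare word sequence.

inside each broken critic

Opening `[PP` markers occur at word positions 11, 15, 18, 22, 27; the fifth of these opens the constituent [PP inside each broken critic].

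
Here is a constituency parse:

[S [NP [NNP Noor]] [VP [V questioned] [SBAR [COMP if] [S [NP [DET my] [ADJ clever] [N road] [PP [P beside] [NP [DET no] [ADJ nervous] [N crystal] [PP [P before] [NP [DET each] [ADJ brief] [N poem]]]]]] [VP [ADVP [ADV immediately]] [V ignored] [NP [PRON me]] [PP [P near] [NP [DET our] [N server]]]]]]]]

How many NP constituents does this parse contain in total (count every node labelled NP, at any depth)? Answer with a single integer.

Listing each NP by its span: [NP Noor]; [NP my clever road beside no nervous crystal before each brief poem]; [NP no nervous crystal before each brief poem]; [NP each brief poem]; [NP me]; [NP our server] — that makes 6.

6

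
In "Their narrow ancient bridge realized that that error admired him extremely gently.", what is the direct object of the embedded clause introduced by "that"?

Within the embedded clause introduced by "that", the direct object of "admired" is "him".

him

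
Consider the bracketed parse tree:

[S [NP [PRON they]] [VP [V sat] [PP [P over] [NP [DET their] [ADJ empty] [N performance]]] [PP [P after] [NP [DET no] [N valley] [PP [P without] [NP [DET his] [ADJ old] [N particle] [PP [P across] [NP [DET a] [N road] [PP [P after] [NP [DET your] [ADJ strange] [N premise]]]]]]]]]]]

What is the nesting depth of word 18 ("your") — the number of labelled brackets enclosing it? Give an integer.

Counting open brackets not yet closed at "your": [S [VP [PP [NP [PP [NP [PP [NP [PP [NP [DET = 11.

11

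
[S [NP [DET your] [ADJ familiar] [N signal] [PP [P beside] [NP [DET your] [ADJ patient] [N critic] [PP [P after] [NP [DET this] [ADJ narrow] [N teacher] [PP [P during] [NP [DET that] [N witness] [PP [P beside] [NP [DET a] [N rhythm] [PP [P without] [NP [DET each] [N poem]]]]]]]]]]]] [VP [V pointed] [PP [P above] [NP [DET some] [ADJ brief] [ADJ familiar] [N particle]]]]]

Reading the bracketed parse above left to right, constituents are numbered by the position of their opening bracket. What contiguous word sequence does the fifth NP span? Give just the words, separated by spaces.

a rhythm without each poem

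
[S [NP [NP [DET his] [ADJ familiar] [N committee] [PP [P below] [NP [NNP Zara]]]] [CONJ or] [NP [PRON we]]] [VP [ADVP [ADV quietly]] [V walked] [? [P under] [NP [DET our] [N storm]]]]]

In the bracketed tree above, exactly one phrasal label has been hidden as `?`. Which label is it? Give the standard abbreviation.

PP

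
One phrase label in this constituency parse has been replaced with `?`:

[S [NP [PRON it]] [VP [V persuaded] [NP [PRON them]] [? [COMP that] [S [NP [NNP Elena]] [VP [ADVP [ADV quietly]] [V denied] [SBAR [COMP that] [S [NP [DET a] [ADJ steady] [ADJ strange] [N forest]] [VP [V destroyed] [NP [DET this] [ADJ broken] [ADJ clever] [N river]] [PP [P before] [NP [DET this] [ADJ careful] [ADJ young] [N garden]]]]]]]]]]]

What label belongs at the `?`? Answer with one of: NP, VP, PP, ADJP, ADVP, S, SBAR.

SBAR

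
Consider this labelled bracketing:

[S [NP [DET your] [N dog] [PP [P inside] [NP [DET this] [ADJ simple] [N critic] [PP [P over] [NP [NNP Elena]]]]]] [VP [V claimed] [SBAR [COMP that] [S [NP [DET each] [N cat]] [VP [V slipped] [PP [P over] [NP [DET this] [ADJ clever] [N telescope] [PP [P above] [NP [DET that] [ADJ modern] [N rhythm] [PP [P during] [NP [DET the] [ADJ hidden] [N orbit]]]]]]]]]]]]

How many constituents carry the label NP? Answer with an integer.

7

Scanning left to right, an opening `[NP` appears at word positions 1, 4, 8, 11, 15, 19, 23 — 7 in total.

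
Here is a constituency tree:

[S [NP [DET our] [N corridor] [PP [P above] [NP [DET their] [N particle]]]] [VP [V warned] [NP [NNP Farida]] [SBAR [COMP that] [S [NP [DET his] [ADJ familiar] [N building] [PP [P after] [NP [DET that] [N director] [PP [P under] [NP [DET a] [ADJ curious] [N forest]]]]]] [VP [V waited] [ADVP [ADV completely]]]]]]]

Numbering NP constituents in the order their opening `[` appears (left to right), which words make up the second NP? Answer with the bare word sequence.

Opening `[NP` markers occur at word positions 1, 4, 7, 9, 13, 16; the second of these opens the constituent [NP their particle].

their particle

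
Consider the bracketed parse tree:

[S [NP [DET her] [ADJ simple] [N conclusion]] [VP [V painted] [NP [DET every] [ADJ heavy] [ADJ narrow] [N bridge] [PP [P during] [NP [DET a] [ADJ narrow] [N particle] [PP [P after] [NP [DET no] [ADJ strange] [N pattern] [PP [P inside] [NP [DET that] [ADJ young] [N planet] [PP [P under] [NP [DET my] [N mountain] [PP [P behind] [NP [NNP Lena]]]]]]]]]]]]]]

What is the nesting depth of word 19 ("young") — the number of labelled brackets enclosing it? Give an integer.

10

Path from the root down to the word: S → VP → NP → PP → NP → PP → NP → PP → NP → ADJ. That is 10 enclosing brackets.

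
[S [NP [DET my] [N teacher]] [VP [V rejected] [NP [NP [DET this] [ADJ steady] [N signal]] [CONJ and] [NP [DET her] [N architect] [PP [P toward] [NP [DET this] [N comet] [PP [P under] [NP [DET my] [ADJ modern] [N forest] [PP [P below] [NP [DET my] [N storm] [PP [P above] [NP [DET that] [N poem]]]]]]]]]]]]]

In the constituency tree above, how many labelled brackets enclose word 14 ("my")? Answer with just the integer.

9

Path from the root down to the word: S → VP → NP → NP → PP → NP → PP → NP → DET. That is 9 enclosing brackets.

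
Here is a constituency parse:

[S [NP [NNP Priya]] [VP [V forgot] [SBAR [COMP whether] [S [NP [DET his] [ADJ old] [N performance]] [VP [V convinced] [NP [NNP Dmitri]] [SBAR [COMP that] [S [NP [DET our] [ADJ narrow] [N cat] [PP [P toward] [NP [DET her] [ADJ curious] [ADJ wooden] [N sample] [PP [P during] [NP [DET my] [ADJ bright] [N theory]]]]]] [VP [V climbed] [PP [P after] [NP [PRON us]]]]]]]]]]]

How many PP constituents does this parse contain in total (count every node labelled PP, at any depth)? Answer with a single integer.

Listing each PP by its span: [PP toward her curious wooden sample during my bright theory]; [PP during my bright theory]; [PP after us] — that makes 3.

3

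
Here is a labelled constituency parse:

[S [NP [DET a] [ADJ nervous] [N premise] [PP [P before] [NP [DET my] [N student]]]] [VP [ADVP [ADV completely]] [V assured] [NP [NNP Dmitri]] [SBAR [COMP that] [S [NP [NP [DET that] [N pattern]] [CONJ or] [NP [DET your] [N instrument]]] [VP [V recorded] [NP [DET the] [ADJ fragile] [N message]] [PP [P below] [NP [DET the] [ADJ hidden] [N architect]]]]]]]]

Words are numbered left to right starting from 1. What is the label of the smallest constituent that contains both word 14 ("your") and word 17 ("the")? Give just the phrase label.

Word 14 lies under S → VP → SBAR → S → NP → NP → DET; word 17 lies under S → VP → SBAR → S → VP → NP → DET. The lowest shared node is the S.

S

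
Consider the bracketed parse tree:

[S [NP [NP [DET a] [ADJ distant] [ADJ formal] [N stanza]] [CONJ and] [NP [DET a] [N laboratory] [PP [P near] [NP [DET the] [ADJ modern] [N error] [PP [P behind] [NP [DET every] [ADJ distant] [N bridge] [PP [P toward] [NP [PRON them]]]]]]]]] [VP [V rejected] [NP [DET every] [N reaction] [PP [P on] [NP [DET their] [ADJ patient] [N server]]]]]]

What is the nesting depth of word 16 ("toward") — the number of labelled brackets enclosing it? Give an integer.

The word sits inside P, which is inside PP, inside NP, inside PP, inside NP, inside PP, inside NP, inside NP, inside S — 9 brackets in all.

9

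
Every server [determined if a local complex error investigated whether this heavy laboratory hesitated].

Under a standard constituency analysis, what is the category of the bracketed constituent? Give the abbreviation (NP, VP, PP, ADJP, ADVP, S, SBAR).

The span is built around the verb "determined" — a verb phrase (VP).

VP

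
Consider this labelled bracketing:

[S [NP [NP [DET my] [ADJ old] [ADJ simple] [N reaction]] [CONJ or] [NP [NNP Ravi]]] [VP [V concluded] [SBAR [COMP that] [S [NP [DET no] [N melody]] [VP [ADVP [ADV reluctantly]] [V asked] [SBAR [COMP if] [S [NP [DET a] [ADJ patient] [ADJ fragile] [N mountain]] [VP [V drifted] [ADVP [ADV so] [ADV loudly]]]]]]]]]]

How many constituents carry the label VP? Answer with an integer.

3

Scanning left to right, an opening `[VP` appears at word positions 7, 11, 18 — 3 in total.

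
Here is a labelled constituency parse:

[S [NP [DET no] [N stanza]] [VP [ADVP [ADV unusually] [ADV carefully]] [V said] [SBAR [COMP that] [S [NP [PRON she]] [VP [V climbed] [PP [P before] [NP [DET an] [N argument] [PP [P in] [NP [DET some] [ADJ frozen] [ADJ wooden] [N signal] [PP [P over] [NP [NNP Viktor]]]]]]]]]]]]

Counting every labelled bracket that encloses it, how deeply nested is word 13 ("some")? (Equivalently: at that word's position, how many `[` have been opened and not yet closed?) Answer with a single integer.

The word sits inside DET, which is inside NP, inside PP, inside NP, inside PP, inside VP, inside S, inside SBAR, inside VP, inside S — 10 brackets in all.

10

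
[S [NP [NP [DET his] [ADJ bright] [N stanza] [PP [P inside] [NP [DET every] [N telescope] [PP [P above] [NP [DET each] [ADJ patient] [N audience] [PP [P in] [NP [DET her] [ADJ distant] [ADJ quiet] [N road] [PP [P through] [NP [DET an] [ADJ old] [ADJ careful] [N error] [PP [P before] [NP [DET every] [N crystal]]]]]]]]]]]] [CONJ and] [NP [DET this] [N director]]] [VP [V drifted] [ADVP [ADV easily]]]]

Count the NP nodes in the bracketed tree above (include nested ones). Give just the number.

Listing each NP by its span: [NP his bright stanza inside every telescope above each patient audience in her distant quiet road through an old careful error before every crystal and this director]; [NP his bright stanza inside every telescope above each patient audience in her distant quiet road through an old careful error before every crystal]; [NP every telescope above each patient audience in her distant quiet road through an old careful error before every crystal]; [NP each patient audience in her distant quiet road through an old careful error before every crystal]; [NP her distant quiet road through an old careful error before every crystal]; [NP an old careful error before every crystal] … — that makes 8.

8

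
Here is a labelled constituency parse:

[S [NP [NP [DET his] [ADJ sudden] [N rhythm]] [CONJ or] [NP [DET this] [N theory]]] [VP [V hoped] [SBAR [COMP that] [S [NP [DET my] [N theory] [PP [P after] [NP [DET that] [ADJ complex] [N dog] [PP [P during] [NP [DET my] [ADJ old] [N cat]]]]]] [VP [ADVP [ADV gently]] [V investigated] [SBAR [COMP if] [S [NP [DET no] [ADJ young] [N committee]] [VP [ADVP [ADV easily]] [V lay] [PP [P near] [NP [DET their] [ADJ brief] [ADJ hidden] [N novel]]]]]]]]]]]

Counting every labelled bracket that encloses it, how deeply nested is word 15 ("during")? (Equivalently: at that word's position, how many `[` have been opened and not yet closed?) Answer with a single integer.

Counting open brackets not yet closed at "during": [S [VP [SBAR [S [NP [PP [NP [PP [P = 9.

9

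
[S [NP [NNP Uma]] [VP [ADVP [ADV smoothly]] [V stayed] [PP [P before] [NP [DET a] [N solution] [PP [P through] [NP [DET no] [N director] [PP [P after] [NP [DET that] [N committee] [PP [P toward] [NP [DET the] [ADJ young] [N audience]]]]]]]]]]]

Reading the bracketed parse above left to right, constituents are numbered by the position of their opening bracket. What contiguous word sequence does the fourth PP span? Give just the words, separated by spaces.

toward the young audience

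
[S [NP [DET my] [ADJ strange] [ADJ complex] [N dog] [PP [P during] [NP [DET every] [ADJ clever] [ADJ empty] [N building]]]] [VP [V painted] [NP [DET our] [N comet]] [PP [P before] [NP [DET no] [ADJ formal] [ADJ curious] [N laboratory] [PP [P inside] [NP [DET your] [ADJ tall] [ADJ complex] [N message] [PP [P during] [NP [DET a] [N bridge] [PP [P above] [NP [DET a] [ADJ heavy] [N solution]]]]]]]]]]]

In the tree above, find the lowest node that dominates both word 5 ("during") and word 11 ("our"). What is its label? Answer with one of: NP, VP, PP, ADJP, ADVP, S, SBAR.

S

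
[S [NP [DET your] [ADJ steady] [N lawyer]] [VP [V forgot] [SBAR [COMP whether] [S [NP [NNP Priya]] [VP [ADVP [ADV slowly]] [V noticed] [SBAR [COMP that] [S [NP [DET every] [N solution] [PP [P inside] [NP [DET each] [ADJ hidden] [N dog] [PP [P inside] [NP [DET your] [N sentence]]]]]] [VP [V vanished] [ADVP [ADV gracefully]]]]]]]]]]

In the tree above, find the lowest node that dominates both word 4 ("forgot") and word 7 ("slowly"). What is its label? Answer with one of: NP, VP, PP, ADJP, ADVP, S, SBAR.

Word 4 lies under S → VP → V; word 7 lies under S → VP → SBAR → S → VP → ADVP → ADV. The lowest shared node is the VP.

VP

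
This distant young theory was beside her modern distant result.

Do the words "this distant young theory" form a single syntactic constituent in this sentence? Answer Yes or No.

"this distant young theory" is exactly the noun phrase [NP this distant young theory], a complete constituent.

Yes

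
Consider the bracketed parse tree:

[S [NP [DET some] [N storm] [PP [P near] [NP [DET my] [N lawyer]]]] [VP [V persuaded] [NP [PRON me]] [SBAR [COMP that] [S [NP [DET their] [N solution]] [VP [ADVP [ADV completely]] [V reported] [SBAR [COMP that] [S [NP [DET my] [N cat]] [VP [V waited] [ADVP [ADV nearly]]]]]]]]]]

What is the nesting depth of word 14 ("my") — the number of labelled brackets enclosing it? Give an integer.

9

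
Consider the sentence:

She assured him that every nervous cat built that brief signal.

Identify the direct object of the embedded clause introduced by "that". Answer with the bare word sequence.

that brief signal

Within the embedded clause introduced by "that", the direct object of "built" is "that brief signal".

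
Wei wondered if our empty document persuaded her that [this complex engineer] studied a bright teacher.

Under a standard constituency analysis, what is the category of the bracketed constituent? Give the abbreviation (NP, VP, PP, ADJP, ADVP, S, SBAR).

NP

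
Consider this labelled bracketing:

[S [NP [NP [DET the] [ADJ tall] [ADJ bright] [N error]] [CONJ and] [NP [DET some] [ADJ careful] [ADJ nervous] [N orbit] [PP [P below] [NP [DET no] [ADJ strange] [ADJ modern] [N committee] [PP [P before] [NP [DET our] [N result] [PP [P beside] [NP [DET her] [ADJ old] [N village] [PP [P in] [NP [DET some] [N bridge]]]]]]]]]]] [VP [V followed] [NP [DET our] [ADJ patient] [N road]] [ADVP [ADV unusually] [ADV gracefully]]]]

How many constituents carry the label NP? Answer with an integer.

8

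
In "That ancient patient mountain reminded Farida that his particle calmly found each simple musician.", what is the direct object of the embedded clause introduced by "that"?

each simple musician

The verb of the embedded clause introduced by "that" is "found"; its direct object is the NP "each simple musician".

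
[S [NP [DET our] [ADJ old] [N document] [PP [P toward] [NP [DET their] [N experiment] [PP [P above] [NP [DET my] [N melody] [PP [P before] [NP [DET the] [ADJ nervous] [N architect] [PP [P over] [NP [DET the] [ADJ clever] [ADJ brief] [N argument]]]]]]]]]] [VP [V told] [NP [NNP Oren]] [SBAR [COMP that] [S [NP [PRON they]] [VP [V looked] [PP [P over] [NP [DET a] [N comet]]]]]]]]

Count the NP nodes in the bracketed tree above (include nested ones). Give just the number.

8

The NP constituents are: [NP our old document toward their experiment above my melody before the nervous architect over the clever brief argument]; [NP their experiment above my melody before the nervous architect over the clever brief argument]; [NP my melody before the nervous architect over the clever brief argument]; [NP the nervous architect over the clever brief argument]; [NP the clever brief argument]; [NP Oren] …. Total: 8.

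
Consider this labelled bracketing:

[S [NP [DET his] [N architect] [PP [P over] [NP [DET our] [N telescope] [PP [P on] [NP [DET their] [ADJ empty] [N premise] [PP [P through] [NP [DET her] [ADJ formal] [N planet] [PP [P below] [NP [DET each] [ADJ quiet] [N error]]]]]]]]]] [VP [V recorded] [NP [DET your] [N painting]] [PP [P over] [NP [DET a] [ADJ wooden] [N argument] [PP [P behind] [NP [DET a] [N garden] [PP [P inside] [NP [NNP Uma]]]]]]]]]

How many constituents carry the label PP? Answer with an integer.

7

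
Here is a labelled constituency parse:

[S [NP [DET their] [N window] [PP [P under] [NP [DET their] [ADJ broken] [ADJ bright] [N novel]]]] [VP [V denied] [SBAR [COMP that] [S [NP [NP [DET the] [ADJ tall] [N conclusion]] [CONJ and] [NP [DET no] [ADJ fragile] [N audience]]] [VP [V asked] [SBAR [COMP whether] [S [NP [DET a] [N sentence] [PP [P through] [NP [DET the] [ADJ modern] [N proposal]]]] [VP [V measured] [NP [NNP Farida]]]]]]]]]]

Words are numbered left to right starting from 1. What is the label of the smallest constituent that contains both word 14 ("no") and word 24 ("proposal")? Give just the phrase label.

The smallest bracket enclosing both words is [S the tall conclusion and no fragile audience asked whether a sentence through the modern proposal measured Farida], so the label is S.

S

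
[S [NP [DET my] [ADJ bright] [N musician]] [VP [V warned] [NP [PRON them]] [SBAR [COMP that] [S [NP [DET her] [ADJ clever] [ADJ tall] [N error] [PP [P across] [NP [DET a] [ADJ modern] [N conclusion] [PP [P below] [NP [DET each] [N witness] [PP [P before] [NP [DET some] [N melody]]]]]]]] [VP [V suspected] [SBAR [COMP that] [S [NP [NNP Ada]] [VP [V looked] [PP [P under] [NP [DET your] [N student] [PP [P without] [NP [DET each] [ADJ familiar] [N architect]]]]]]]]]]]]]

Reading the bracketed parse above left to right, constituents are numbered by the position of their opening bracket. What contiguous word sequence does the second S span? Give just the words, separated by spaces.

her clever tall error across a modern conclusion below each witness before some melody suspected that Ada looked under your student without each familiar architect

In left-to-right order the S constituents are "my bright musician warned them that her clever tall error across a modern conclusion below each witness before some melody suspected that Ada looked under your student without each familiar architect"; "her clever tall error across a modern conclusion below each witness before some melody suspected that Ada looked under your student without each familiar architect"; "Ada looked under your student without each familiar architect". Number 2 is "her clever tall error across a modern conclusion below each witness before some melody suspected that Ada looked under your student without each familiar architect".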